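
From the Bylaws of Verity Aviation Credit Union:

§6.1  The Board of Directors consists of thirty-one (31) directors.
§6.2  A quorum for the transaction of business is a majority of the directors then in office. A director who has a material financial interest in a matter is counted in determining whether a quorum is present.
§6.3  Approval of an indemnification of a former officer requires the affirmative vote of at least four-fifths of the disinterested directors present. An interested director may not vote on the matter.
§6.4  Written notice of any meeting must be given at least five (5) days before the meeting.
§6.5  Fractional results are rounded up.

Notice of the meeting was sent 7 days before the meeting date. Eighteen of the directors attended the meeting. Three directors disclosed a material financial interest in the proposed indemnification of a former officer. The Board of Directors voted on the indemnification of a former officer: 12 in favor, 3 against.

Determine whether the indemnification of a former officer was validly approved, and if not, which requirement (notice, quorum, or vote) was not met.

Notice: 7 days given; 5 required (7 ≥ 5). Satisfied.
Quorum: 18 present (interested directors count toward quorum); quorum is 16. Satisfied.
Vote: the indemnification of a former officer requires four-fifths of the disinterested directors present (18 − 3 = 15). 4/5 of 15 = 12, so 12 affirmative votes are needed; 12 voted in favor. Satisfied.

Valid — all requirements satisfied.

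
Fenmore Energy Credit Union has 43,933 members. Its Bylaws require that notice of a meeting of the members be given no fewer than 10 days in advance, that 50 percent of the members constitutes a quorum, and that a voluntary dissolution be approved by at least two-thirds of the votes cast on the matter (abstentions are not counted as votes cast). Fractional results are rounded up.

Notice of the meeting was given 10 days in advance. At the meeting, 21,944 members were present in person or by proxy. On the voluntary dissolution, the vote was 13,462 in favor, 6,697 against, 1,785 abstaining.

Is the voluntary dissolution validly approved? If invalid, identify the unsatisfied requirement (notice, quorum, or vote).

Invalid — quorum requirement not satisfied.

Notice: 10 days given; 10 required. Satisfied.
Quorum: 50% of 43,933 = 21,966.50, rounded up to 21,967; 21,944 present. Not satisfied.
Vote: requires two-thirds of the votes cast (21,944 − 1,785 abstaining = 20,159); 2/3 of 20159 = 13439.33, rounded up to 13440, so 13,440 needed; 13,462 in favor. Satisfied.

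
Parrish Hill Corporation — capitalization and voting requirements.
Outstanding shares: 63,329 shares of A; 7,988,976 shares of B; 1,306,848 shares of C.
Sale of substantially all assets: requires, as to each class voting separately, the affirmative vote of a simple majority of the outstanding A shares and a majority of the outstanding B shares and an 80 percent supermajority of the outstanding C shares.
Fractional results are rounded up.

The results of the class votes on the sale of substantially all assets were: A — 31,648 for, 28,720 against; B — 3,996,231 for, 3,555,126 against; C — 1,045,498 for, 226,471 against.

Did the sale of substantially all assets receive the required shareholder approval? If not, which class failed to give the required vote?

Not approved — the A shares did not give the required vote.

A: a majority of 63329 is 31665; 31,665 required, 31,648 in favor — not approved.
B: a majority of 7988976 is 3994489; 3,994,489 required, 3,996,231 in favor — approved.
C: 4/5 of 1306848 = 1045478.40, rounded up to 1045479; 1,045,479 required, 1,045,498 in favor — approved.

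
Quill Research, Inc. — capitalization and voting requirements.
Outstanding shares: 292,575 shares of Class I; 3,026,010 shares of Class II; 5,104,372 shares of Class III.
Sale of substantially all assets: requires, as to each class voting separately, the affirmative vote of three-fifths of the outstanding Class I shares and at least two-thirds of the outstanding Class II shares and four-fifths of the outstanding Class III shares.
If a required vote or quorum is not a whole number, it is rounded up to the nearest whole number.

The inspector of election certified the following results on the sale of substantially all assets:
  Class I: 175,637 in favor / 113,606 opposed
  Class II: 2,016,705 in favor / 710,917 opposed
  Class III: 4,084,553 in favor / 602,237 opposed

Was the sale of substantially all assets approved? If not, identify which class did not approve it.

Not approved — the Class II shares did not give the required vote.

Class I: 3/5 of 292575 = 175545; 175,545 required, 175,637 in favor — approved.
Class II: 2/3 of 3026010 = 2017340; 2,017,340 required, 2,016,705 in favor — not approved.
Class III: 4/5 of 5104372 = 4083497.60, rounded up to 4083498; 4,083,498 required, 4,084,553 in favor — approved.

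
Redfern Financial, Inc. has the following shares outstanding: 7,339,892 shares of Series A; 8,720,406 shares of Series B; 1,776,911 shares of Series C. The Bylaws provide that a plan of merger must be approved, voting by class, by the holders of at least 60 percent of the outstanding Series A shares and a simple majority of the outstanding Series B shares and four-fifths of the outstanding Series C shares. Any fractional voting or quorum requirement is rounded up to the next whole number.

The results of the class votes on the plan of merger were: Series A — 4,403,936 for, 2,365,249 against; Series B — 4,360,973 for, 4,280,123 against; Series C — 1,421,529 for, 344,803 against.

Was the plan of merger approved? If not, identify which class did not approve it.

Approved — every class gave the required vote.

Series A: 3/5 of 7339892 = 4403935.20, rounded up to 4403936; 4,403,936 required, 4,403,936 in favor — approved.
Series B: a majority of 8720406 is 4360204; 4,360,204 required, 4,360,973 in favor — approved.
Series C: 4/5 of 1776911 = 1421528.80, rounded up to 1421529; 1,421,529 required, 1,421,529 in favor — approved.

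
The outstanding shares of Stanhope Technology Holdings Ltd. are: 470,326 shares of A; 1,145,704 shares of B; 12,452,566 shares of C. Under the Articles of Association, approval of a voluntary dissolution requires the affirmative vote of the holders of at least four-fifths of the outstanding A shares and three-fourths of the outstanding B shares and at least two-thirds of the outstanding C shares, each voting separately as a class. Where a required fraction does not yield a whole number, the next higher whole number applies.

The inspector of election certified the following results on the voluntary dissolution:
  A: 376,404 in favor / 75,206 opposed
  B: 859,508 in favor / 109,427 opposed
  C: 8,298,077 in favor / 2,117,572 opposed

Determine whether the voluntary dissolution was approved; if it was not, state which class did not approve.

A: 4/5 of 470326 = 376260.80, rounded up to 376261; 376,261 required, 376,404 in favor — approved.
B: 3/4 of 1145704 = 859278; 859,278 required, 859,508 in favor — approved.
C: 2/3 of 12452566 = 8301710.67, rounded up to 8301711; 8,301,711 required, 8,298,077 in favor — not approved.

Not approved — the C shares did not give the required vote.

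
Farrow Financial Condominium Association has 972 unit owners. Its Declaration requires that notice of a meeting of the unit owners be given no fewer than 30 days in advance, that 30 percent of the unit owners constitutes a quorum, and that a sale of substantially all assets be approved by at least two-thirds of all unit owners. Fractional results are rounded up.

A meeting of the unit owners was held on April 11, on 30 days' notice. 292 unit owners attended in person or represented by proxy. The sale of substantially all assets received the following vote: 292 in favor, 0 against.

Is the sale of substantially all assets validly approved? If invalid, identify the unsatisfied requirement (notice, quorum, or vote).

Notice: 30 days given; 30 required. Satisfied.
Quorum: 30% of 972 = 291.60, rounded up to 292; 292 present. Satisfied.
Vote: requires two-thirds of all unit owners (972); 2/3 of 972 = 648, so 648 needed; 292 in favor. Not satisfied.

Invalid — vote requirement not satisfied.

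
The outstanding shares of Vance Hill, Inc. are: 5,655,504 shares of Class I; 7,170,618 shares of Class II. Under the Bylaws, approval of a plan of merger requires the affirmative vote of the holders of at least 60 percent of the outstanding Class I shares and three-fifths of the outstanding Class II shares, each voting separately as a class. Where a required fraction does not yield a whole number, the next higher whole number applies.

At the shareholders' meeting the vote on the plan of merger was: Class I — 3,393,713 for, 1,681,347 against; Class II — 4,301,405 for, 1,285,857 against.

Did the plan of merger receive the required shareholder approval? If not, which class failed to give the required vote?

Class I: 3/5 of 5655504 = 3393302.40, rounded up to 3393303; 3,393,303 required, 3,393,713 in favor — approved.
Class II: 3/5 of 7170618 = 4302370.80, rounded up to 4302371; 4,302,371 required, 4,301,405 in favor — not approved.

Not approved — the Class II shares did not give the required vote.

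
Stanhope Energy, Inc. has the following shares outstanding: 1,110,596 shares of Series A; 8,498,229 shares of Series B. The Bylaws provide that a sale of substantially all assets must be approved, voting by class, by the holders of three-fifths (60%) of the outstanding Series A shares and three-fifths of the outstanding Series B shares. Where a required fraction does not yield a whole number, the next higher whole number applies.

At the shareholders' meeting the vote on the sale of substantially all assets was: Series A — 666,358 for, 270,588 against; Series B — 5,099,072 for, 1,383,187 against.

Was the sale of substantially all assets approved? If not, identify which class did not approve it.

Approved — every class gave the required vote.

Series A: 3/5 of 1110596 = 666357.60, rounded up to 666358; 666,358 required, 666,358 in favor — approved.
Series B: 3/5 of 8498229 = 5098937.40, rounded up to 5098938; 5,098,938 required, 5,099,072 in favor — approved.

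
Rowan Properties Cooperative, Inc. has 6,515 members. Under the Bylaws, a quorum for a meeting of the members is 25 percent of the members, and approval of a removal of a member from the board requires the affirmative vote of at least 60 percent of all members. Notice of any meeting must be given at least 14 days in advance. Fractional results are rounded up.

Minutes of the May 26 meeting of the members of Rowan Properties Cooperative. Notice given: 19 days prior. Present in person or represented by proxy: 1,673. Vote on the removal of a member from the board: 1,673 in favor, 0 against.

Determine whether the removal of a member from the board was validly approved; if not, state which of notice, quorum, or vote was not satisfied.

Invalid — vote requirement not satisfied.

Notice: 19 days given; 14 required. Satisfied.
Quorum: 25% of 6,515 = 1,628.75, rounded up to 1,629; 1,673 present. Satisfied.
Vote: requires three-fifths of all members (6,515); 3/5 of 6515 = 3909, so 3,909 needed; 1,673 in favor. Not satisfied.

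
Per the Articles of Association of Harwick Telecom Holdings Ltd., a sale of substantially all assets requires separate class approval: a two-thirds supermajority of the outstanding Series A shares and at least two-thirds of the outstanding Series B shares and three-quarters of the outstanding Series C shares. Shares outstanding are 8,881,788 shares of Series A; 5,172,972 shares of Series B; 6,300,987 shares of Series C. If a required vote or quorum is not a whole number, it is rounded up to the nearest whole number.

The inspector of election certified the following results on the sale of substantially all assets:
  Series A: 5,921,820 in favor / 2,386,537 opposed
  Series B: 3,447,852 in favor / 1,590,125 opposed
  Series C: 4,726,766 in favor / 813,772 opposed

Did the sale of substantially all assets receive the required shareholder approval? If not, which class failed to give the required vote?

Series A: 2/3 of 8881788 = 5921192; 5,921,192 required, 5,921,820 in favor — approved.
Series B: 2/3 of 5172972 = 3448648; 3,448,648 required, 3,447,852 in favor — not approved.
Series C: 3/4 of 6300987 = 4725740.25, rounded up to 4725741; 4,725,741 required, 4,726,766 in favor — approved.

Not approved — the Series B shares did not give the required vote.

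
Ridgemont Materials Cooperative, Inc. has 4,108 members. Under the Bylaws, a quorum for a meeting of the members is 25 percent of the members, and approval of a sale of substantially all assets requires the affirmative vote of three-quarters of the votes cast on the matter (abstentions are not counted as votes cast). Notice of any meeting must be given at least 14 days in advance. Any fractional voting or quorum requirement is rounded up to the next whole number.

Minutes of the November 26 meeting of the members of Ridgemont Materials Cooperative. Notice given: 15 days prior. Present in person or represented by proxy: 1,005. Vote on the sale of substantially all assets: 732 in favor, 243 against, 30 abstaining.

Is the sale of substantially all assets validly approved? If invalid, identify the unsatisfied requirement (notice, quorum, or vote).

Invalid — quorum requirement not satisfied.

Notice: 15 days given; 14 required. Satisfied.
Quorum: 25% of 4,108 = 1,027; 1,005 present. Not satisfied.
Vote: requires three-fourths of the votes cast (1,005 − 30 abstaining = 975); 3/4 of 975 = 731.25, rounded up to 732, so 732 needed; 732 in favor. Satisfied.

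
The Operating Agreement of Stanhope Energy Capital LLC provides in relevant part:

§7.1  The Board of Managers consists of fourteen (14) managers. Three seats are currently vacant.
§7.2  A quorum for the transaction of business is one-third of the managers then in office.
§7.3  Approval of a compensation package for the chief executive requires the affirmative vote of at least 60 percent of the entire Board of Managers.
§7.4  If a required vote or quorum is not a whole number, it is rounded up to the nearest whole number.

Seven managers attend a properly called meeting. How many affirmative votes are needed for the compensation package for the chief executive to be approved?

The compensation package for the chief executive requires three-fifths of the entire Board of Managers (14).
3/5 of 14 = 8.40, rounded up to 9.
(Only 7 can vote, so the compensation package for the chief executive cannot pass at this meeting, but the required vote is still 9.)

9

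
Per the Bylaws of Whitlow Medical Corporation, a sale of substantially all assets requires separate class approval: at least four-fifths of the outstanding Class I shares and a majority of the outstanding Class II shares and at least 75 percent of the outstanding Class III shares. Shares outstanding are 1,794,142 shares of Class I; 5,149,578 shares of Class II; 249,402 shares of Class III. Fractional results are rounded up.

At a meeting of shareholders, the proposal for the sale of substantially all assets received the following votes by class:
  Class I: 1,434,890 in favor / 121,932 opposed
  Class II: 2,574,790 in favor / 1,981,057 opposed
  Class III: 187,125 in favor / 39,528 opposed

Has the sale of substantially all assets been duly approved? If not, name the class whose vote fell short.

Not approved — the Class I shares did not give the required vote.

Class I: 4/5 of 1794142 = 1435313.60, rounded up to 1435314; 1,435,314 required, 1,434,890 in favor — not approved.
Class II: a majority of 5149578 is 2574790; 2,574,790 required, 2,574,790 in favor — approved.
Class III: 3/4 of 249402 = 187051.50, rounded up to 187052; 187,052 required, 187,125 in favor — approved.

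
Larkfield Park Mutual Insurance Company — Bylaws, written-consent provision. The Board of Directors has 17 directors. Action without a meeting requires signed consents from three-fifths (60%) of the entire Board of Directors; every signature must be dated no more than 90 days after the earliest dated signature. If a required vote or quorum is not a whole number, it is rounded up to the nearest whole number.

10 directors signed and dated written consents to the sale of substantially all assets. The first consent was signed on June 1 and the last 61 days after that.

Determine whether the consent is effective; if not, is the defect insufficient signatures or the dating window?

Signatures required: three-fifths (60%) of 17 — 3/5 of 17 = 10.20, rounded up to 11, so 11 needed; 10 signed. Insufficient.
Dating window: the latest signature is 61 days after the earliest; the limit is 90 days. Within the window.

Not effective — insufficient signatures.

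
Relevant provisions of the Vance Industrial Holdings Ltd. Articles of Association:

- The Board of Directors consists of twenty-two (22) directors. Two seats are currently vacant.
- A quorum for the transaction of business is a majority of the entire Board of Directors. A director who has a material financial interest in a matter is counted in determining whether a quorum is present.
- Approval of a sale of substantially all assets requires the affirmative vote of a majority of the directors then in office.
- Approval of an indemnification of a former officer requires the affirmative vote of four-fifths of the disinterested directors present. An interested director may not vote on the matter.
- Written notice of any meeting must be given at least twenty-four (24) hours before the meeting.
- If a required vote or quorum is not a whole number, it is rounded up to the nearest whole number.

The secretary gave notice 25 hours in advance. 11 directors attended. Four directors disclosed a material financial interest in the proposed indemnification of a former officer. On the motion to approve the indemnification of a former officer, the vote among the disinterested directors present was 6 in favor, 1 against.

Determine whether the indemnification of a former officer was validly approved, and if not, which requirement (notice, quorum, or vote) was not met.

Invalid — quorum requirement not satisfied.

Notice: 25 hours given; 24 required (25 ≥ 24). Satisfied.
Quorum: 11 present (interested directors count toward quorum); quorum is 12. Not satisfied.
Vote: the indemnification of a former officer requires four-fifths of the disinterested directors present (11 − 4 = 7). 4/5 of 7 = 5.60, rounded up to 6, so 6 affirmative votes are needed; 6 voted in favor. Satisfied. (Moot — without a quorum no business can be validly transacted.)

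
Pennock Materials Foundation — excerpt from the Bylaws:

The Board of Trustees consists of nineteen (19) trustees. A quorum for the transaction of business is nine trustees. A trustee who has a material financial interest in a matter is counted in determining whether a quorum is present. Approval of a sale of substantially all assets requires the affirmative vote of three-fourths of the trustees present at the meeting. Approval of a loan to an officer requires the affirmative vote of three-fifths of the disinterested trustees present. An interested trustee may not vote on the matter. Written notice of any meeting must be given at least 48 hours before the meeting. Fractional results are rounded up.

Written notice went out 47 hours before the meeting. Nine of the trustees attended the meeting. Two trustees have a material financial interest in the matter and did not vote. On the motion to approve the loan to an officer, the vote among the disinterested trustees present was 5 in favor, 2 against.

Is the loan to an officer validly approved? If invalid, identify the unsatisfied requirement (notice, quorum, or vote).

Invalid — notice requirement not satisfied.

Notice: 47 hours given; 48 required (47 < 48). Not satisfied.
Quorum: 9 present (interested trustees count toward quorum); quorum is 9. Satisfied.
Vote: the loan to an officer requires three-fifths of the disinterested trustees present (9 − 2 = 7). 3/5 of 7 = 4.20, rounded up to 5, so 5 affirmative votes are needed; 5 voted in favor. Satisfied.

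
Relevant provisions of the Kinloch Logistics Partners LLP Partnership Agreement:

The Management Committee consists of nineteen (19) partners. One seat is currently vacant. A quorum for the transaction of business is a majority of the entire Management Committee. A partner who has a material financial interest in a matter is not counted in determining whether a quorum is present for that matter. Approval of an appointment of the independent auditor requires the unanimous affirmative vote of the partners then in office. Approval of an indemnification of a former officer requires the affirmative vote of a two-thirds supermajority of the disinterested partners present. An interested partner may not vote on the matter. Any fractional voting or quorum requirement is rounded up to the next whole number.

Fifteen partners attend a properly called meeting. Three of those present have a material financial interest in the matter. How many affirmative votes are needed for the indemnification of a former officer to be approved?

The indemnification of a former officer requires two-thirds of the disinterested partners present (15 − 3 = 12).
2/3 of 12 = 8.

8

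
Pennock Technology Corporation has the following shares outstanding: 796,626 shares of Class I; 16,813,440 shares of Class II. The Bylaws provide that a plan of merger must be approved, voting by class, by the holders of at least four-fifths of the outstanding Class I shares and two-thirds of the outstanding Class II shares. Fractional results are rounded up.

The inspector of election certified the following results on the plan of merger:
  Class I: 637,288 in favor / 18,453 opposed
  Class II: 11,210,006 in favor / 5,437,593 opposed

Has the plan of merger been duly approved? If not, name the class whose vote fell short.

Class I: 4/5 of 796626 = 637300.80, rounded up to 637301; 637,301 required, 637,288 in favor — not approved.
Class II: 2/3 of 16813440 = 11208960; 11,208,960 required, 11,210,006 in favor — approved.

Not approved — the Class I shares did not give the required vote.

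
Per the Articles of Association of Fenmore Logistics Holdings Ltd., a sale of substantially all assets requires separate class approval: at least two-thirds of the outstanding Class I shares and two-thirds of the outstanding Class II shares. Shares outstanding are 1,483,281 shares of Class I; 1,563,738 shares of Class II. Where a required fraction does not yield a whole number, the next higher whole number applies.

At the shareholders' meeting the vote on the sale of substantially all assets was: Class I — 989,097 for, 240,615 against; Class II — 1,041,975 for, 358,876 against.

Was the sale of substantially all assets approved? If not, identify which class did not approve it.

Class I: 2/3 of 1483281 = 988854; 988,854 required, 989,097 in favor — approved.
Class II: 2/3 of 1563738 = 1042492; 1,042,492 required, 1,041,975 in favor — not approved.

Not approved — the Class II shares did not give the required vote.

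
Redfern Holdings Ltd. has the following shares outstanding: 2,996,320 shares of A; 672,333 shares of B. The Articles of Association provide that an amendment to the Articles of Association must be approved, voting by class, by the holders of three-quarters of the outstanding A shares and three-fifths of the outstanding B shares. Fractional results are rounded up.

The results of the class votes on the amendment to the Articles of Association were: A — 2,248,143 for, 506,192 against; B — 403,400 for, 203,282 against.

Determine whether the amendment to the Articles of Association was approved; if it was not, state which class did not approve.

Approved — every class gave the required vote.

A: 3/4 of 2996320 = 2247240; 2,247,240 required, 2,248,143 in favor — approved.
B: 3/5 of 672333 = 403399.80, rounded up to 403400; 403,400 required, 403,400 in favor — approved.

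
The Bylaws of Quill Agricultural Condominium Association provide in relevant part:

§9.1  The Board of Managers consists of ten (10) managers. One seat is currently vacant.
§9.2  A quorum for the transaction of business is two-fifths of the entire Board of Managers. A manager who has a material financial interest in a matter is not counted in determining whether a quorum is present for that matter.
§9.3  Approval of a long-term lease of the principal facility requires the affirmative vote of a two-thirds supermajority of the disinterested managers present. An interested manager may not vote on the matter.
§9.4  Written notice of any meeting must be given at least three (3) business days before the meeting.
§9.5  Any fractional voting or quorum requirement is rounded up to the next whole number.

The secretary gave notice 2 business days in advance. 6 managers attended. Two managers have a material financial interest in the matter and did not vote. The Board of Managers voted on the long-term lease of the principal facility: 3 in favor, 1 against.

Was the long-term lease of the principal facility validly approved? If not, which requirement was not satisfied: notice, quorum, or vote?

Notice: 2 business days given; 3 required (2 < 3). Not satisfied.
Quorum: 6 present, but the 2 interested managers do not count, leaving 4. Quorum is 4. Satisfied.
Vote: the long-term lease of the principal facility requires two-thirds of the disinterested managers present (6 − 2 = 4). 2/3 of 4 = 2.67, rounded up to 3, so 3 affirmative votes are needed; 3 voted in favor. Satisfied.

Invalid — notice requirement not satisfied.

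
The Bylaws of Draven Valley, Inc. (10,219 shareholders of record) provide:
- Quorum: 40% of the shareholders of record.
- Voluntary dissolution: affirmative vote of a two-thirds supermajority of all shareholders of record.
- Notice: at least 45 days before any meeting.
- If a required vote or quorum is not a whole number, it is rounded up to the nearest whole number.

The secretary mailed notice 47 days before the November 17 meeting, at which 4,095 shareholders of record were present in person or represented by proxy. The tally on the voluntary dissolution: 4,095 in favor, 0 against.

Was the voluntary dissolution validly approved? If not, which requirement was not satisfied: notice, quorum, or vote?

Invalid — vote requirement not satisfied.

Notice: 47 days given; 45 required. Satisfied.
Quorum: 40% of 10,219 = 4,087.60, rounded up to 4,088; 4,095 present. Satisfied.
Vote: requires two-thirds of all shareholders of record (10,219); 2/3 of 10219 = 6812.67, rounded up to 6813, so 6,813 needed; 4,095 in favor. Not satisfied.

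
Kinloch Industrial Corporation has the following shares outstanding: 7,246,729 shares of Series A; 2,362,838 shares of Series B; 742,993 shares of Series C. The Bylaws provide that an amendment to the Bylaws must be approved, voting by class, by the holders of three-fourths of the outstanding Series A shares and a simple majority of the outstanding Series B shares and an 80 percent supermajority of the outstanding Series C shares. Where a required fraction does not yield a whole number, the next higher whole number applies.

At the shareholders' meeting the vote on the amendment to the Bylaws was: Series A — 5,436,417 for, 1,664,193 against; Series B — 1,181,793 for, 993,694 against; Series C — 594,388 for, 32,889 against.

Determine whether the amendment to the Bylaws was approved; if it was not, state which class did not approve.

Not approved — the Series C shares did not give the required vote.

Series A: 3/4 of 7246729 = 5435046.75, rounded up to 5435047; 5,435,047 required, 5,436,417 in favor — approved.
Series B: a majority of 2362838 is 1181420; 1,181,420 required, 1,181,793 in favor — approved.
Series C: 4/5 of 742993 = 594394.40, rounded up to 594395; 594,395 required, 594,388 in favor — not approved.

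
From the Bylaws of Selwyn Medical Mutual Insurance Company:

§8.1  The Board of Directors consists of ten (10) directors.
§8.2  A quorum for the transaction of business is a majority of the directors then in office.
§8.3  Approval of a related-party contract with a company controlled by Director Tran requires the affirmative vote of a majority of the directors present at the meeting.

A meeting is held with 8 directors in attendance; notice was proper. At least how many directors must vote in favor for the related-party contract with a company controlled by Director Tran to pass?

The related-party contract with a company controlled by Director Tran requires a majority of the directors present (8).
A majority of 8 is 5.

5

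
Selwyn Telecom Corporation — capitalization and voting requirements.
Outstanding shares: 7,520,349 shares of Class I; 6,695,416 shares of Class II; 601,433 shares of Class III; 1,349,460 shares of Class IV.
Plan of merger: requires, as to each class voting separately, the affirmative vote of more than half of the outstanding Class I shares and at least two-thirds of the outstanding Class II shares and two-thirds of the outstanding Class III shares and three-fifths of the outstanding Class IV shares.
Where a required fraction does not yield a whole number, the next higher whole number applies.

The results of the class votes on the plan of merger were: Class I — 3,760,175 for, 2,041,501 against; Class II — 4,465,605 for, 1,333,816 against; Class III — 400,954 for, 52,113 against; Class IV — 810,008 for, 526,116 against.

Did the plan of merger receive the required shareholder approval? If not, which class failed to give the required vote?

Class I: a majority of 7520349 is 3760175; 3,760,175 required, 3,760,175 in favor — approved.
Class II: 2/3 of 6695416 = 4463610.67, rounded up to 4463611; 4,463,611 required, 4,465,605 in favor — approved.
Class III: 2/3 of 601433 = 400955.33, rounded up to 400956; 400,956 required, 400,954 in favor — not approved.
Class IV: 3/5 of 1349460 = 809676; 809,676 required, 810,008 in favor — approved.

Not approved — the Class III shares did not give the required vote.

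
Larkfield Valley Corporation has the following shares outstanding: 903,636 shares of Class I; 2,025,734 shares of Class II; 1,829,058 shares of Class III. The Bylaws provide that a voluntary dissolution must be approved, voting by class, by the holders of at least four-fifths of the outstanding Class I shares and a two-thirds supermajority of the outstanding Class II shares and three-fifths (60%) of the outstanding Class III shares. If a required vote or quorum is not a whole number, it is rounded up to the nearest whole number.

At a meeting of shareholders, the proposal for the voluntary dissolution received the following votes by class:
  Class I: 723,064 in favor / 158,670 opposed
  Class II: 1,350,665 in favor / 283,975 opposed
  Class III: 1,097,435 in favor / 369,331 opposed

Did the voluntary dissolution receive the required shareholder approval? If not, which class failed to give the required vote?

Class I: 4/5 of 903636 = 722908.80, rounded up to 722909; 722,909 required, 723,064 in favor — approved.
Class II: 2/3 of 2025734 = 1350489.33, rounded up to 1350490; 1,350,490 required, 1,350,665 in favor — approved.
Class III: 3/5 of 1829058 = 1097434.80, rounded up to 1097435; 1,097,435 required, 1,097,435 in favor — approved.

Approved — every class gave the required vote.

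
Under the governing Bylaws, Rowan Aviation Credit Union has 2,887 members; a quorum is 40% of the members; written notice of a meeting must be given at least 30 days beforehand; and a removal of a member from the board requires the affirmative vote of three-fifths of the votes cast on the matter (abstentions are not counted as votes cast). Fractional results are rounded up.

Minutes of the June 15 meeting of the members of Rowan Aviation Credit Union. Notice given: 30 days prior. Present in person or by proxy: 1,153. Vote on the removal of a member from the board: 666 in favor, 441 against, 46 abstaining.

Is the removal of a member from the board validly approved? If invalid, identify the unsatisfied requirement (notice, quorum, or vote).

Notice: 30 days given; 30 required. Satisfied.
Quorum: 40% of 2,887 = 1,154.80, rounded up to 1,155; 1,153 present. Not satisfied.
Vote: requires three-fifths of the votes cast (1,153 − 46 abstaining = 1,107); 3/5 of 1107 = 664.20, rounded up to 665, so 665 needed; 666 in favor. Satisfied.

Invalid — quorum requirement not satisfied.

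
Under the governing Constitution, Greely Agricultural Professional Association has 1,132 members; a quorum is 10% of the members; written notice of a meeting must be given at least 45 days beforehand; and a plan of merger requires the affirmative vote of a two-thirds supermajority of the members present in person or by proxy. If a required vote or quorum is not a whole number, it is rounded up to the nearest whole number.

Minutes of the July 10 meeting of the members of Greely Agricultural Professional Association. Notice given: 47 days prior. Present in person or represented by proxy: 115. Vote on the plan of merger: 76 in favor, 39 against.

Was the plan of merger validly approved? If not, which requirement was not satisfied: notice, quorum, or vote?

Notice: 47 days given; 45 required. Satisfied.
Quorum: 10% of 1,132 = 113.20, rounded up to 114; 115 present. Satisfied.
Vote: requires two-thirds of those present (115); 2/3 of 115 = 76.67, rounded up to 77, so 77 needed; 76 in favor. Not satisfied.

Invalid — vote requirement not satisfied.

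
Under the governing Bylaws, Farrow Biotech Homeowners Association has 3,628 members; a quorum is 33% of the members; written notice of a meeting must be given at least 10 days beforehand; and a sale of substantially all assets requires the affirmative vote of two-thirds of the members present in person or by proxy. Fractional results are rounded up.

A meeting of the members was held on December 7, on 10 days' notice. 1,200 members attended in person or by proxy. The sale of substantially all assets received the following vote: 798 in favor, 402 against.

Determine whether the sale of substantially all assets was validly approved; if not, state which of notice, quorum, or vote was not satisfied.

Notice: 10 days given; 10 required. Satisfied.
Quorum: 33% of 3,628 = 1,197.24, rounded up to 1,198; 1,200 present. Satisfied.
Vote: requires two-thirds of those present (1,200); 2/3 of 1200 = 800, so 800 needed; 798 in favor. Not satisfied.

Invalid — vote requirement not satisfied.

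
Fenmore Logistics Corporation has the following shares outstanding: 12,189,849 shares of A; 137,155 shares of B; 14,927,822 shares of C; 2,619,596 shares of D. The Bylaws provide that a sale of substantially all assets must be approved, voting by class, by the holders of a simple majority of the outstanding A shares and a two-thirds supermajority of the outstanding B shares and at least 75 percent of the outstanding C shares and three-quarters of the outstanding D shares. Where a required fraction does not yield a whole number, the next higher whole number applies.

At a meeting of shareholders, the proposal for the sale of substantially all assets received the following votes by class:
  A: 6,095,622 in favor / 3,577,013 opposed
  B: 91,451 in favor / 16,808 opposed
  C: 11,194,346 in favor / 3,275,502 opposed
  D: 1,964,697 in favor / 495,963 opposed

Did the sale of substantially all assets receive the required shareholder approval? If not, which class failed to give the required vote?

A: a majority of 12189849 is 6094925; 6,094,925 required, 6,095,622 in favor — approved.
B: 2/3 of 137155 = 91436.67, rounded up to 91437; 91,437 required, 91,451 in favor — approved.
C: 3/4 of 14927822 = 11195866.50, rounded up to 11195867; 11,195,867 required, 11,194,346 in favor — not approved.
D: 3/4 of 2619596 = 1964697; 1,964,697 required, 1,964,697 in favor — approved.

Not approved — the C shares did not give the required vote.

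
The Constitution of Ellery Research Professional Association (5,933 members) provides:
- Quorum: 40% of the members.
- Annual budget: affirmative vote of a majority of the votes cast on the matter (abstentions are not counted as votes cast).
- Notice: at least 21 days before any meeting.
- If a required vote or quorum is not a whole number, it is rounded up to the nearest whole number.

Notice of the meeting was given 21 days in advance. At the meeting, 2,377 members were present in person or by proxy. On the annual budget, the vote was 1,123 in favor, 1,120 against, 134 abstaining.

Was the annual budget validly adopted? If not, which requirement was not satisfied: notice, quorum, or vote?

Notice: 21 days given; 21 required. Satisfied.
Quorum: 40% of 5,933 = 2,373.20, rounded up to 2,374; 2,377 present. Satisfied.
Vote: requires a majority of the votes cast (2,377 − 134 abstaining = 2,243); a majority of 2243 is 1122, so 1,122 needed; 1,123 in favor. Satisfied.

Valid — all requirements satisfied.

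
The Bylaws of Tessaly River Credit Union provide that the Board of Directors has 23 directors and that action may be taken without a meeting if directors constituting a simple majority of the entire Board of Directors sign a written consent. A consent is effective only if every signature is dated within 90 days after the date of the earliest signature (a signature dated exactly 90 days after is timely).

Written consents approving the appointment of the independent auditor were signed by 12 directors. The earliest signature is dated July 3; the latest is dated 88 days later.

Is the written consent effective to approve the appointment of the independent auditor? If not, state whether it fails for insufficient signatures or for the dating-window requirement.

Effective — both the signature and dating-window requirements are satisfied.

Signatures required: a simple majority of 23 — a majority of 23 is 12, so 12 needed; 12 signed. Sufficient.
Dating window: the latest signature is 88 days after the earliest; the limit is 90 days. Within the window.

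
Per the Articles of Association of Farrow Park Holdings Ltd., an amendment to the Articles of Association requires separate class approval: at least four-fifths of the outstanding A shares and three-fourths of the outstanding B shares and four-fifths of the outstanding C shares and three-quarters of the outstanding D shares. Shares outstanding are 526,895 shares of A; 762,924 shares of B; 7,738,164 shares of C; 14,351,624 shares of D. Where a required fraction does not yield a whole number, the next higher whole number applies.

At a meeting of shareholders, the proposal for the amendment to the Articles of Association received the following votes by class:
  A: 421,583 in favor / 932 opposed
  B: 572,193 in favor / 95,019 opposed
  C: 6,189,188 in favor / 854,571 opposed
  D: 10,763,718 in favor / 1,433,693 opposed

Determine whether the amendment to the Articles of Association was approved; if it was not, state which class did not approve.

A: 4/5 of 526895 = 421516; 421,516 required, 421,583 in favor — approved.
B: 3/4 of 762924 = 572193; 572,193 required, 572,193 in favor — approved.
C: 4/5 of 7738164 = 6190531.20, rounded up to 6190532; 6,190,532 required, 6,189,188 in favor — not approved.
D: 3/4 of 14351624 = 10763718; 10,763,718 required, 10,763,718 in favor — approved.

Not approved — the C shares did not give the required vote.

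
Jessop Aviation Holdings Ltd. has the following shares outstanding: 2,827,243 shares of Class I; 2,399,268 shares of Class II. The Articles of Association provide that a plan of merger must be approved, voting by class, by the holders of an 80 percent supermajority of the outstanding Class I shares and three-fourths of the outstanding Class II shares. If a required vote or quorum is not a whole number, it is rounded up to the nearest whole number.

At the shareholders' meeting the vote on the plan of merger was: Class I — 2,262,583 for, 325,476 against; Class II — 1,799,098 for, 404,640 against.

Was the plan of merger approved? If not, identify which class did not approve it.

Class I: 4/5 of 2827243 = 2261794.40, rounded up to 2261795; 2,261,795 required, 2,262,583 in favor — approved.
Class II: 3/4 of 2399268 = 1799451; 1,799,451 required, 1,799,098 in favor — not approved.

Not approved — the Class II shares did not give the required vote.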